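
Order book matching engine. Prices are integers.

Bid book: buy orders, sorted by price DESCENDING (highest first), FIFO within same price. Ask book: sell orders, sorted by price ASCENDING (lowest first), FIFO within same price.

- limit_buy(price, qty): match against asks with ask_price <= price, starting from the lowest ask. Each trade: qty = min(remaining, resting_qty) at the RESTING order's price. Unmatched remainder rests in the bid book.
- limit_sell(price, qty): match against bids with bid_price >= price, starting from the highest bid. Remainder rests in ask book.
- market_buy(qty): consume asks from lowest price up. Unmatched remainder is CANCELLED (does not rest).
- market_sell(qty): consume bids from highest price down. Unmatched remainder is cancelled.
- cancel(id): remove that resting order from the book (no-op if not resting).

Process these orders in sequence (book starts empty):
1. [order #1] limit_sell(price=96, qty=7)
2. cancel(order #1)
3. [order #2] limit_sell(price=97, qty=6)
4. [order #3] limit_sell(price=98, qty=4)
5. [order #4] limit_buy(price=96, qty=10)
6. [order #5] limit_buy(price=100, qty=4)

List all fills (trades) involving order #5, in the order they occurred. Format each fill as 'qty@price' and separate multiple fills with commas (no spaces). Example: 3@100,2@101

Answer: 4@97

Derivation:
After op 1 [order #1] limit_sell(price=96, qty=7): fills=none; bids=[-] asks=[#1:7@96]
After op 2 cancel(order #1): fills=none; bids=[-] asks=[-]
After op 3 [order #2] limit_sell(price=97, qty=6): fills=none; bids=[-] asks=[#2:6@97]
After op 4 [order #3] limit_sell(price=98, qty=4): fills=none; bids=[-] asks=[#2:6@97 #3:4@98]
After op 5 [order #4] limit_buy(price=96, qty=10): fills=none; bids=[#4:10@96] asks=[#2:6@97 #3:4@98]
After op 6 [order #5] limit_buy(price=100, qty=4): fills=#5x#2:4@97; bids=[#4:10@96] asks=[#2:2@97 #3:4@98]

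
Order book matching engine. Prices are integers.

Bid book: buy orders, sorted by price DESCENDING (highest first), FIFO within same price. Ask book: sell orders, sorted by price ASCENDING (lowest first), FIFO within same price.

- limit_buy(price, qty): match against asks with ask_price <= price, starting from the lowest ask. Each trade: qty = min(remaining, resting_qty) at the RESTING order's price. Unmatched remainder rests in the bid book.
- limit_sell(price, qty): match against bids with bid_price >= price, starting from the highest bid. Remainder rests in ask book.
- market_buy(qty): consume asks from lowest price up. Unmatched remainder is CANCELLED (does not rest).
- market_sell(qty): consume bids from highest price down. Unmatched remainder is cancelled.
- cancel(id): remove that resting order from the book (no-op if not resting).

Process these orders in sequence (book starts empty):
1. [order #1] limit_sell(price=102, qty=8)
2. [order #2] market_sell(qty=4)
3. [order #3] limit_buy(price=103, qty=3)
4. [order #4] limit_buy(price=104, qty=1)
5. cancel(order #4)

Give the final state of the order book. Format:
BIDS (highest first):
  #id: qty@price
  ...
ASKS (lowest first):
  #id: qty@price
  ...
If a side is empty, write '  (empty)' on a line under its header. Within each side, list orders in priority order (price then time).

After op 1 [order #1] limit_sell(price=102, qty=8): fills=none; bids=[-] asks=[#1:8@102]
After op 2 [order #2] market_sell(qty=4): fills=none; bids=[-] asks=[#1:8@102]
After op 3 [order #3] limit_buy(price=103, qty=3): fills=#3x#1:3@102; bids=[-] asks=[#1:5@102]
After op 4 [order #4] limit_buy(price=104, qty=1): fills=#4x#1:1@102; bids=[-] asks=[#1:4@102]
After op 5 cancel(order #4): fills=none; bids=[-] asks=[#1:4@102]

Answer: BIDS (highest first):
  (empty)
ASKS (lowest first):
  #1: 4@102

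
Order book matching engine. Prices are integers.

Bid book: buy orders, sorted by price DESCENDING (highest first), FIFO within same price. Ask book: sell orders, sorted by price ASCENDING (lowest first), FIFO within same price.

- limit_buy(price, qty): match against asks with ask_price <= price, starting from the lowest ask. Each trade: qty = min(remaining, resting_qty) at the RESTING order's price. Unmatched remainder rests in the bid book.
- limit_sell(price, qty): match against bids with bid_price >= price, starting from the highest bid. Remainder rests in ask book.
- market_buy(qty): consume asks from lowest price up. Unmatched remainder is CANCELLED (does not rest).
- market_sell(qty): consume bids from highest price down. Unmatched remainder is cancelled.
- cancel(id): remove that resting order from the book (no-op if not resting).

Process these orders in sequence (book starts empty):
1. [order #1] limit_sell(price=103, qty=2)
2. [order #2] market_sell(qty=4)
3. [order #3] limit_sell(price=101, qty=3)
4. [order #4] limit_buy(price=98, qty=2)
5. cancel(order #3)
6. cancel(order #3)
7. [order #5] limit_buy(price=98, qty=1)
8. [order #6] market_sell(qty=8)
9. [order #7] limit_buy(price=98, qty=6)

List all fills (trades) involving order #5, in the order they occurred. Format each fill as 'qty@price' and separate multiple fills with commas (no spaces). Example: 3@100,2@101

After op 1 [order #1] limit_sell(price=103, qty=2): fills=none; bids=[-] asks=[#1:2@103]
After op 2 [order #2] market_sell(qty=4): fills=none; bids=[-] asks=[#1:2@103]
After op 3 [order #3] limit_sell(price=101, qty=3): fills=none; bids=[-] asks=[#3:3@101 #1:2@103]
After op 4 [order #4] limit_buy(price=98, qty=2): fills=none; bids=[#4:2@98] asks=[#3:3@101 #1:2@103]
After op 5 cancel(order #3): fills=none; bids=[#4:2@98] asks=[#1:2@103]
After op 6 cancel(order #3): fills=none; bids=[#4:2@98] asks=[#1:2@103]
After op 7 [order #5] limit_buy(price=98, qty=1): fills=none; bids=[#4:2@98 #5:1@98] asks=[#1:2@103]
After op 8 [order #6] market_sell(qty=8): fills=#4x#6:2@98 #5x#6:1@98; bids=[-] asks=[#1:2@103]
After op 9 [order #7] limit_buy(price=98, qty=6): fills=none; bids=[#7:6@98] asks=[#1:2@103]

Answer: 1@98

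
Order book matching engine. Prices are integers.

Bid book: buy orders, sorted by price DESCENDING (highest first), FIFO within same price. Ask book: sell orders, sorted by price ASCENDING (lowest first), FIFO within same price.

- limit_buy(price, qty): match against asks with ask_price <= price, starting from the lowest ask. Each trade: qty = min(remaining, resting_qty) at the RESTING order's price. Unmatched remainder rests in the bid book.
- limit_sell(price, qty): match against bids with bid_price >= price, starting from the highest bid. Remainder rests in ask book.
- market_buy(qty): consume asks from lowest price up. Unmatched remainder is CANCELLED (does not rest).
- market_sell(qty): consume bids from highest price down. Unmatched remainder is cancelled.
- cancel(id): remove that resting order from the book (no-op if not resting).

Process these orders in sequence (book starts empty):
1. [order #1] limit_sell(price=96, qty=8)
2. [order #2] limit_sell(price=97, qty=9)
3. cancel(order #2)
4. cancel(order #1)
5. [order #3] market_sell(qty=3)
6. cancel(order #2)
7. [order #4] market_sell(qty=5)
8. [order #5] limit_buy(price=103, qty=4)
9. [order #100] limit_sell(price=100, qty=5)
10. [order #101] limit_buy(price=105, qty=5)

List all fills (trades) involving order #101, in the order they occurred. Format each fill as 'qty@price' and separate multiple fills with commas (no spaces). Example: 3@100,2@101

Answer: 1@100

Derivation:
After op 1 [order #1] limit_sell(price=96, qty=8): fills=none; bids=[-] asks=[#1:8@96]
After op 2 [order #2] limit_sell(price=97, qty=9): fills=none; bids=[-] asks=[#1:8@96 #2:9@97]
After op 3 cancel(order #2): fills=none; bids=[-] asks=[#1:8@96]
After op 4 cancel(order #1): fills=none; bids=[-] asks=[-]
After op 5 [order #3] market_sell(qty=3): fills=none; bids=[-] asks=[-]
After op 6 cancel(order #2): fills=none; bids=[-] asks=[-]
After op 7 [order #4] market_sell(qty=5): fills=none; bids=[-] asks=[-]
After op 8 [order #5] limit_buy(price=103, qty=4): fills=none; bids=[#5:4@103] asks=[-]
After op 9 [order #100] limit_sell(price=100, qty=5): fills=#5x#100:4@103; bids=[-] asks=[#100:1@100]
After op 10 [order #101] limit_buy(price=105, qty=5): fills=#101x#100:1@100; bids=[#101:4@105] asks=[-]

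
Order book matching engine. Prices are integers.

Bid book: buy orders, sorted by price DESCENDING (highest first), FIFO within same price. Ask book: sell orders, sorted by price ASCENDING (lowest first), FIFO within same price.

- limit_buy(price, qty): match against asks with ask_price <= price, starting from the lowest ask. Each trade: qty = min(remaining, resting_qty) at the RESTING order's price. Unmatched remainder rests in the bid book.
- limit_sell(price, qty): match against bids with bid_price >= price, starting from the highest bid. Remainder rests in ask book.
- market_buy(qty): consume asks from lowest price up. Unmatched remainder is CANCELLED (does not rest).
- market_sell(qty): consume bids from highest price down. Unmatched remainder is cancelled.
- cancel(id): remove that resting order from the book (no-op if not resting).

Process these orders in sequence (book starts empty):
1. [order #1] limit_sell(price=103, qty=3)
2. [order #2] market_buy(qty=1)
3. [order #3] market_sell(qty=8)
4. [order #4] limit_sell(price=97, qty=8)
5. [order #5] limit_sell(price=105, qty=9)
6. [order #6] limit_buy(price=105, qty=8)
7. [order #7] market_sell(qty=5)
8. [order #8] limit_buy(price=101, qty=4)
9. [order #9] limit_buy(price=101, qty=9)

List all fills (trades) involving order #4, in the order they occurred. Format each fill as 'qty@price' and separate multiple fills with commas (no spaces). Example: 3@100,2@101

After op 1 [order #1] limit_sell(price=103, qty=3): fills=none; bids=[-] asks=[#1:3@103]
After op 2 [order #2] market_buy(qty=1): fills=#2x#1:1@103; bids=[-] asks=[#1:2@103]
After op 3 [order #3] market_sell(qty=8): fills=none; bids=[-] asks=[#1:2@103]
After op 4 [order #4] limit_sell(price=97, qty=8): fills=none; bids=[-] asks=[#4:8@97 #1:2@103]
After op 5 [order #5] limit_sell(price=105, qty=9): fills=none; bids=[-] asks=[#4:8@97 #1:2@103 #5:9@105]
After op 6 [order #6] limit_buy(price=105, qty=8): fills=#6x#4:8@97; bids=[-] asks=[#1:2@103 #5:9@105]
After op 7 [order #7] market_sell(qty=5): fills=none; bids=[-] asks=[#1:2@103 #5:9@105]
After op 8 [order #8] limit_buy(price=101, qty=4): fills=none; bids=[#8:4@101] asks=[#1:2@103 #5:9@105]
After op 9 [order #9] limit_buy(price=101, qty=9): fills=none; bids=[#8:4@101 #9:9@101] asks=[#1:2@103 #5:9@105]

Answer: 8@97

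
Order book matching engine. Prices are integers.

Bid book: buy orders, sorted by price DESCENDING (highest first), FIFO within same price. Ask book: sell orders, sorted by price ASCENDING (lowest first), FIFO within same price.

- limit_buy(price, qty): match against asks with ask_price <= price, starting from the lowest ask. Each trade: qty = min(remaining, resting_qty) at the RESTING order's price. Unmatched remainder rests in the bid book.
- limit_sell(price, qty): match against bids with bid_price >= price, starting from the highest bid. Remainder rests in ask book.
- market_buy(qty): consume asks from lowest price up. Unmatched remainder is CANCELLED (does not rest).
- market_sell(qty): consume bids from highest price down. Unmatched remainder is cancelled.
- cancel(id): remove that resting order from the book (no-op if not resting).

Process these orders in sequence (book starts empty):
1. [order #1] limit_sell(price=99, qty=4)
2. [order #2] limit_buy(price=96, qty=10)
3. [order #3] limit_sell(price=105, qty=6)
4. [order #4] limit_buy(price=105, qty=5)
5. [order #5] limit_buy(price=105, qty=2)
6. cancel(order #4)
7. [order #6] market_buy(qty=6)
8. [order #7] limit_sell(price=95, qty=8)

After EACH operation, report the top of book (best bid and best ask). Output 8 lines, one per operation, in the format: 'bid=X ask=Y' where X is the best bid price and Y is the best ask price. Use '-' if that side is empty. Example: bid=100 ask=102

After op 1 [order #1] limit_sell(price=99, qty=4): fills=none; bids=[-] asks=[#1:4@99]
After op 2 [order #2] limit_buy(price=96, qty=10): fills=none; bids=[#2:10@96] asks=[#1:4@99]
After op 3 [order #3] limit_sell(price=105, qty=6): fills=none; bids=[#2:10@96] asks=[#1:4@99 #3:6@105]
After op 4 [order #4] limit_buy(price=105, qty=5): fills=#4x#1:4@99 #4x#3:1@105; bids=[#2:10@96] asks=[#3:5@105]
After op 5 [order #5] limit_buy(price=105, qty=2): fills=#5x#3:2@105; bids=[#2:10@96] asks=[#3:3@105]
After op 6 cancel(order #4): fills=none; bids=[#2:10@96] asks=[#3:3@105]
After op 7 [order #6] market_buy(qty=6): fills=#6x#3:3@105; bids=[#2:10@96] asks=[-]
After op 8 [order #7] limit_sell(price=95, qty=8): fills=#2x#7:8@96; bids=[#2:2@96] asks=[-]

Answer: bid=- ask=99
bid=96 ask=99
bid=96 ask=99
bid=96 ask=105
bid=96 ask=105
bid=96 ask=105
bid=96 ask=-
bid=96 ask=-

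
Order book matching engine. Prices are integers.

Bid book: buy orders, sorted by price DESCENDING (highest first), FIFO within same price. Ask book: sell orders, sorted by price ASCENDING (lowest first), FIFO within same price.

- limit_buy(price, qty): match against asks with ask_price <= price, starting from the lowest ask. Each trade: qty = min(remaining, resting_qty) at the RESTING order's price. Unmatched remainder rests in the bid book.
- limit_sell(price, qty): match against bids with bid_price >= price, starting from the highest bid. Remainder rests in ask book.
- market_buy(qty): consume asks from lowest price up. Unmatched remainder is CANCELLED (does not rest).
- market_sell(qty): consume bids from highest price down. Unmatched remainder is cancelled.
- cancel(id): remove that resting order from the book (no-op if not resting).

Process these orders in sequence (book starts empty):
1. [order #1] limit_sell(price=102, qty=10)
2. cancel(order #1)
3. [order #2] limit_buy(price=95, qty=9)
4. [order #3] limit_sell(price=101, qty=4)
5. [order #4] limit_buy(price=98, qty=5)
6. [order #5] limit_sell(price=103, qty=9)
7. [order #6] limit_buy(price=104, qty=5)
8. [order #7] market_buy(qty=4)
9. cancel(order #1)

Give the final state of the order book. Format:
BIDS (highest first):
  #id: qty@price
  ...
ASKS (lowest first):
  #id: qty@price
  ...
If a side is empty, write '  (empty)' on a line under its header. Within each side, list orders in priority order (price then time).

After op 1 [order #1] limit_sell(price=102, qty=10): fills=none; bids=[-] asks=[#1:10@102]
After op 2 cancel(order #1): fills=none; bids=[-] asks=[-]
After op 3 [order #2] limit_buy(price=95, qty=9): fills=none; bids=[#2:9@95] asks=[-]
After op 4 [order #3] limit_sell(price=101, qty=4): fills=none; bids=[#2:9@95] asks=[#3:4@101]
After op 5 [order #4] limit_buy(price=98, qty=5): fills=none; bids=[#4:5@98 #2:9@95] asks=[#3:4@101]
After op 6 [order #5] limit_sell(price=103, qty=9): fills=none; bids=[#4:5@98 #2:9@95] asks=[#3:4@101 #5:9@103]
After op 7 [order #6] limit_buy(price=104, qty=5): fills=#6x#3:4@101 #6x#5:1@103; bids=[#4:5@98 #2:9@95] asks=[#5:8@103]
After op 8 [order #7] market_buy(qty=4): fills=#7x#5:4@103; bids=[#4:5@98 #2:9@95] asks=[#5:4@103]
After op 9 cancel(order #1): fills=none; bids=[#4:5@98 #2:9@95] asks=[#5:4@103]

Answer: BIDS (highest first):
  #4: 5@98
  #2: 9@95
ASKS (lowest first):
  #5: 4@103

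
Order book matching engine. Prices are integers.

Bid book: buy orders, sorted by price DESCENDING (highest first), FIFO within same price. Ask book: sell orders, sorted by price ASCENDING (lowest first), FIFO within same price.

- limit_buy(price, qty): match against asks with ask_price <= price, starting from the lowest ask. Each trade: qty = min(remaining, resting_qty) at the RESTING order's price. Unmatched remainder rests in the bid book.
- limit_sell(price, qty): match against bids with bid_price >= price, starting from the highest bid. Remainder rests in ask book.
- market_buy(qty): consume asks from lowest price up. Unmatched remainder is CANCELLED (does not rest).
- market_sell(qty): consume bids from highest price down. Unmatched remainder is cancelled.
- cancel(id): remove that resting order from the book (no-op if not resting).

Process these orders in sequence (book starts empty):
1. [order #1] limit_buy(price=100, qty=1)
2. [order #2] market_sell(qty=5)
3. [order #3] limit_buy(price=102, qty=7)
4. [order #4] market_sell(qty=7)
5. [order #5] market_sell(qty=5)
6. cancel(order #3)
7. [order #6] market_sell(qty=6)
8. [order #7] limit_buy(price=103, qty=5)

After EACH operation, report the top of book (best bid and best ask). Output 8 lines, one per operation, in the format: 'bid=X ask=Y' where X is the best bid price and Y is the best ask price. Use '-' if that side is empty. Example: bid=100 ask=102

Answer: bid=100 ask=-
bid=- ask=-
bid=102 ask=-
bid=- ask=-
bid=- ask=-
bid=- ask=-
bid=- ask=-
bid=103 ask=-

Derivation:
After op 1 [order #1] limit_buy(price=100, qty=1): fills=none; bids=[#1:1@100] asks=[-]
After op 2 [order #2] market_sell(qty=5): fills=#1x#2:1@100; bids=[-] asks=[-]
After op 3 [order #3] limit_buy(price=102, qty=7): fills=none; bids=[#3:7@102] asks=[-]
After op 4 [order #4] market_sell(qty=7): fills=#3x#4:7@102; bids=[-] asks=[-]
After op 5 [order #5] market_sell(qty=5): fills=none; bids=[-] asks=[-]
After op 6 cancel(order #3): fills=none; bids=[-] asks=[-]
After op 7 [order #6] market_sell(qty=6): fills=none; bids=[-] asks=[-]
After op 8 [order #7] limit_buy(price=103, qty=5): fills=none; bids=[#7:5@103] asks=[-]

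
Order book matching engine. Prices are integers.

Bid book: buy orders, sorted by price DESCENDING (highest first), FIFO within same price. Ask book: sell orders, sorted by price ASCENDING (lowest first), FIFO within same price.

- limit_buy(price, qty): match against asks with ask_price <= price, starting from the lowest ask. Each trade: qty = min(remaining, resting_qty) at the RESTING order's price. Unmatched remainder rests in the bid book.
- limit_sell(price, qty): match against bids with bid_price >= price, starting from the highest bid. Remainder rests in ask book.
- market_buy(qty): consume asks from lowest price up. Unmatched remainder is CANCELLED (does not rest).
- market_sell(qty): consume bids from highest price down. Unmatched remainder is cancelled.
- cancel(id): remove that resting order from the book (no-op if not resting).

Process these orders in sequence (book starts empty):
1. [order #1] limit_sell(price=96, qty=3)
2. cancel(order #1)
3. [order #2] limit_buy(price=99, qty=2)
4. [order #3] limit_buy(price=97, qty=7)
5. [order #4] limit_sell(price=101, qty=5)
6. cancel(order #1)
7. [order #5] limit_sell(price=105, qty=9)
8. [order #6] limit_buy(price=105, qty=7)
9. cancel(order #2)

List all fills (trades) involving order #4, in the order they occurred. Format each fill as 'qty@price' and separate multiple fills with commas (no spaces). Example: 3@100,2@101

After op 1 [order #1] limit_sell(price=96, qty=3): fills=none; bids=[-] asks=[#1:3@96]
After op 2 cancel(order #1): fills=none; bids=[-] asks=[-]
After op 3 [order #2] limit_buy(price=99, qty=2): fills=none; bids=[#2:2@99] asks=[-]
After op 4 [order #3] limit_buy(price=97, qty=7): fills=none; bids=[#2:2@99 #3:7@97] asks=[-]
After op 5 [order #4] limit_sell(price=101, qty=5): fills=none; bids=[#2:2@99 #3:7@97] asks=[#4:5@101]
After op 6 cancel(order #1): fills=none; bids=[#2:2@99 #3:7@97] asks=[#4:5@101]
After op 7 [order #5] limit_sell(price=105, qty=9): fills=none; bids=[#2:2@99 #3:7@97] asks=[#4:5@101 #5:9@105]
After op 8 [order #6] limit_buy(price=105, qty=7): fills=#6x#4:5@101 #6x#5:2@105; bids=[#2:2@99 #3:7@97] asks=[#5:7@105]
After op 9 cancel(order #2): fills=none; bids=[#3:7@97] asks=[#5:7@105]

Answer: 5@101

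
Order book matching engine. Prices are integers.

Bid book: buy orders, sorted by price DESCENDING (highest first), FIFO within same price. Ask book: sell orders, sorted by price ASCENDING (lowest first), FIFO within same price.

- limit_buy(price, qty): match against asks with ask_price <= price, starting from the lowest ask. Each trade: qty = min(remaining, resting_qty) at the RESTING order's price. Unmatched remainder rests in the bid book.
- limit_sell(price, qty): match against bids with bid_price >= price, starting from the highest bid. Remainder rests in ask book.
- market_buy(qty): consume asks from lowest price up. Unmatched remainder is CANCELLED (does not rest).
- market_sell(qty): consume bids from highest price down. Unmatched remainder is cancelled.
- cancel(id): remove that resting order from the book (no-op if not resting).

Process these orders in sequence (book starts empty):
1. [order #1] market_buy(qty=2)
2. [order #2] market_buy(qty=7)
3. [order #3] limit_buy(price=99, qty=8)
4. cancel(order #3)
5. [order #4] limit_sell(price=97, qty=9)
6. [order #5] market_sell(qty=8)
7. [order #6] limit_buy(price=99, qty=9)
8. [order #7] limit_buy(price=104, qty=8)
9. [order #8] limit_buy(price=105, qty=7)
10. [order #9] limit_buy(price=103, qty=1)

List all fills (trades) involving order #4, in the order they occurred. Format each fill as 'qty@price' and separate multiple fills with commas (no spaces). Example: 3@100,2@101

Answer: 9@97

Derivation:
After op 1 [order #1] market_buy(qty=2): fills=none; bids=[-] asks=[-]
After op 2 [order #2] market_buy(qty=7): fills=none; bids=[-] asks=[-]
After op 3 [order #3] limit_buy(price=99, qty=8): fills=none; bids=[#3:8@99] asks=[-]
After op 4 cancel(order #3): fills=none; bids=[-] asks=[-]
After op 5 [order #4] limit_sell(price=97, qty=9): fills=none; bids=[-] asks=[#4:9@97]
After op 6 [order #5] market_sell(qty=8): fills=none; bids=[-] asks=[#4:9@97]
After op 7 [order #6] limit_buy(price=99, qty=9): fills=#6x#4:9@97; bids=[-] asks=[-]
After op 8 [order #7] limit_buy(price=104, qty=8): fills=none; bids=[#7:8@104] asks=[-]
After op 9 [order #8] limit_buy(price=105, qty=7): fills=none; bids=[#8:7@105 #7:8@104] asks=[-]
After op 10 [order #9] limit_buy(price=103, qty=1): fills=none; bids=[#8:7@105 #7:8@104 #9:1@103] asks=[-]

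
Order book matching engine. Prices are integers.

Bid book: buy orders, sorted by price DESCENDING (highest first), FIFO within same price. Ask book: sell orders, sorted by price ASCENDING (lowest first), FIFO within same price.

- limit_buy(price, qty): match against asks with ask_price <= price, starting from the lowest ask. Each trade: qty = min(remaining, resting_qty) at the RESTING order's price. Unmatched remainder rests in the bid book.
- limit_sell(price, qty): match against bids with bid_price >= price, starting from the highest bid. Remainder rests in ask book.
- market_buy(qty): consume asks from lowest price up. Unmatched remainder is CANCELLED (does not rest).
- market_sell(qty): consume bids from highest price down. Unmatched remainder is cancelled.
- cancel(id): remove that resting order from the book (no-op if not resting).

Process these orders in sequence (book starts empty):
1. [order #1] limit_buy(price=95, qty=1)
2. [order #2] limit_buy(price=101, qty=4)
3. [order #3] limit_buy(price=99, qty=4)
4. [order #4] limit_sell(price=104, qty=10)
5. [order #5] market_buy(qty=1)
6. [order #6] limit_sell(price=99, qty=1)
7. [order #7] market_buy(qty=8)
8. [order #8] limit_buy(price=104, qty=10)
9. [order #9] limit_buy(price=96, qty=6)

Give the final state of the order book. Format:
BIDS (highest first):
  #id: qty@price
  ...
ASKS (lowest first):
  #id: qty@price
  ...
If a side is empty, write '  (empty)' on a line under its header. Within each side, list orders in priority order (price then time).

After op 1 [order #1] limit_buy(price=95, qty=1): fills=none; bids=[#1:1@95] asks=[-]
After op 2 [order #2] limit_buy(price=101, qty=4): fills=none; bids=[#2:4@101 #1:1@95] asks=[-]
After op 3 [order #3] limit_buy(price=99, qty=4): fills=none; bids=[#2:4@101 #3:4@99 #1:1@95] asks=[-]
After op 4 [order #4] limit_sell(price=104, qty=10): fills=none; bids=[#2:4@101 #3:4@99 #1:1@95] asks=[#4:10@104]
After op 5 [order #5] market_buy(qty=1): fills=#5x#4:1@104; bids=[#2:4@101 #3:4@99 #1:1@95] asks=[#4:9@104]
After op 6 [order #6] limit_sell(price=99, qty=1): fills=#2x#6:1@101; bids=[#2:3@101 #3:4@99 #1:1@95] asks=[#4:9@104]
After op 7 [order #7] market_buy(qty=8): fills=#7x#4:8@104; bids=[#2:3@101 #3:4@99 #1:1@95] asks=[#4:1@104]
After op 8 [order #8] limit_buy(price=104, qty=10): fills=#8x#4:1@104; bids=[#8:9@104 #2:3@101 #3:4@99 #1:1@95] asks=[-]
After op 9 [order #9] limit_buy(price=96, qty=6): fills=none; bids=[#8:9@104 #2:3@101 #3:4@99 #9:6@96 #1:1@95] asks=[-]

Answer: BIDS (highest first):
  #8: 9@104
  #2: 3@101
  #3: 4@99
  #9: 6@96
  #1: 1@95
ASKS (lowest first):
  (empty)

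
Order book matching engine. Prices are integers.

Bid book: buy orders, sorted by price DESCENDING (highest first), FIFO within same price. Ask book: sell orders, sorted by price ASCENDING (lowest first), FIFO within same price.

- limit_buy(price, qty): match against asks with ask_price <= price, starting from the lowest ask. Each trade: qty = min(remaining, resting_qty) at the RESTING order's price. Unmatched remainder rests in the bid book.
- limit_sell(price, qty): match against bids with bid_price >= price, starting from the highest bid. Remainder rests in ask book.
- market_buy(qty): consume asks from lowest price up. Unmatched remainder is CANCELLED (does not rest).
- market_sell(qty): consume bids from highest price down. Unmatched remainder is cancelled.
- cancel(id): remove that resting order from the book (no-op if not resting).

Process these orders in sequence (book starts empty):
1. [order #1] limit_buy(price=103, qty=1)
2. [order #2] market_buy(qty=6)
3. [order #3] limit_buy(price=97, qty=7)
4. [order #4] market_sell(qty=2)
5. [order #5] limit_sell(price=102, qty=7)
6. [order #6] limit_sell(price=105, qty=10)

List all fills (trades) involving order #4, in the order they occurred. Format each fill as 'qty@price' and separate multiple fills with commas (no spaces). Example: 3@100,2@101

After op 1 [order #1] limit_buy(price=103, qty=1): fills=none; bids=[#1:1@103] asks=[-]
After op 2 [order #2] market_buy(qty=6): fills=none; bids=[#1:1@103] asks=[-]
After op 3 [order #3] limit_buy(price=97, qty=7): fills=none; bids=[#1:1@103 #3:7@97] asks=[-]
After op 4 [order #4] market_sell(qty=2): fills=#1x#4:1@103 #3x#4:1@97; bids=[#3:6@97] asks=[-]
After op 5 [order #5] limit_sell(price=102, qty=7): fills=none; bids=[#3:6@97] asks=[#5:7@102]
After op 6 [order #6] limit_sell(price=105, qty=10): fills=none; bids=[#3:6@97] asks=[#5:7@102 #6:10@105]

Answer: 1@103,1@97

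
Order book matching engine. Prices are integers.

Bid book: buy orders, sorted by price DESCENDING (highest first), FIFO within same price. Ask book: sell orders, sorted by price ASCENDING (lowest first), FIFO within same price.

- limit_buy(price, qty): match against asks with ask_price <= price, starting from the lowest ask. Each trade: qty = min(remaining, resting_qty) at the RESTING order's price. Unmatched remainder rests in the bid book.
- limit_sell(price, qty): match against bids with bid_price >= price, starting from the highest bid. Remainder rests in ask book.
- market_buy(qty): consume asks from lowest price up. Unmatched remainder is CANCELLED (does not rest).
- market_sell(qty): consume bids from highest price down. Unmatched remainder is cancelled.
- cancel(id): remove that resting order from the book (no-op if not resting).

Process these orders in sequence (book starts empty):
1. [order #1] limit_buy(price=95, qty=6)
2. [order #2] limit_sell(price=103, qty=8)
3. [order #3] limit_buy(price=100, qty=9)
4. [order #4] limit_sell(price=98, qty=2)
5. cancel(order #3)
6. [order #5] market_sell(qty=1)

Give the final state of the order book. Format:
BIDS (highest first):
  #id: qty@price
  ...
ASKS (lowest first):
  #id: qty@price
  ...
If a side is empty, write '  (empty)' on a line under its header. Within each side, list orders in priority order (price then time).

After op 1 [order #1] limit_buy(price=95, qty=6): fills=none; bids=[#1:6@95] asks=[-]
After op 2 [order #2] limit_sell(price=103, qty=8): fills=none; bids=[#1:6@95] asks=[#2:8@103]
After op 3 [order #3] limit_buy(price=100, qty=9): fills=none; bids=[#3:9@100 #1:6@95] asks=[#2:8@103]
After op 4 [order #4] limit_sell(price=98, qty=2): fills=#3x#4:2@100; bids=[#3:7@100 #1:6@95] asks=[#2:8@103]
After op 5 cancel(order #3): fills=none; bids=[#1:6@95] asks=[#2:8@103]
After op 6 [order #5] market_sell(qty=1): fills=#1x#5:1@95; bids=[#1:5@95] asks=[#2:8@103]

Answer: BIDS (highest first):
  #1: 5@95
ASKS (lowest first):
  #2: 8@103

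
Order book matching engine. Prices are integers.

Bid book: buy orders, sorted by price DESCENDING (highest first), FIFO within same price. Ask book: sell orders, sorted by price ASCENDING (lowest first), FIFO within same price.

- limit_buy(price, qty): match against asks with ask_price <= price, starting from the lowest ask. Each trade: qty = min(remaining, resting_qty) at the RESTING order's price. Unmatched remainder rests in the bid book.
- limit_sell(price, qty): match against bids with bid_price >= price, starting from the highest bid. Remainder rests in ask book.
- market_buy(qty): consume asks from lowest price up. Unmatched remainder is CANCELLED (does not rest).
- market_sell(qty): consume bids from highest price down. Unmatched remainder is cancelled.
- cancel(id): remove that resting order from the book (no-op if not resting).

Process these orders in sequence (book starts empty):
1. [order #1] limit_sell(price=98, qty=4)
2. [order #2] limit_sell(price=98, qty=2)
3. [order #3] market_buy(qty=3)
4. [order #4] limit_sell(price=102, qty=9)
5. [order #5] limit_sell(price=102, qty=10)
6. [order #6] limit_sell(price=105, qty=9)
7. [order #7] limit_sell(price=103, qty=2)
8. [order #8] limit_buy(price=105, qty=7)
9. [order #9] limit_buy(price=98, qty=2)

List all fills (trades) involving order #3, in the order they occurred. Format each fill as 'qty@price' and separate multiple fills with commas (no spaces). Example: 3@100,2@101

After op 1 [order #1] limit_sell(price=98, qty=4): fills=none; bids=[-] asks=[#1:4@98]
After op 2 [order #2] limit_sell(price=98, qty=2): fills=none; bids=[-] asks=[#1:4@98 #2:2@98]
After op 3 [order #3] market_buy(qty=3): fills=#3x#1:3@98; bids=[-] asks=[#1:1@98 #2:2@98]
After op 4 [order #4] limit_sell(price=102, qty=9): fills=none; bids=[-] asks=[#1:1@98 #2:2@98 #4:9@102]
After op 5 [order #5] limit_sell(price=102, qty=10): fills=none; bids=[-] asks=[#1:1@98 #2:2@98 #4:9@102 #5:10@102]
After op 6 [order #6] limit_sell(price=105, qty=9): fills=none; bids=[-] asks=[#1:1@98 #2:2@98 #4:9@102 #5:10@102 #6:9@105]
After op 7 [order #7] limit_sell(price=103, qty=2): fills=none; bids=[-] asks=[#1:1@98 #2:2@98 #4:9@102 #5:10@102 #7:2@103 #6:9@105]
After op 8 [order #8] limit_buy(price=105, qty=7): fills=#8x#1:1@98 #8x#2:2@98 #8x#4:4@102; bids=[-] asks=[#4:5@102 #5:10@102 #7:2@103 #6:9@105]
After op 9 [order #9] limit_buy(price=98, qty=2): fills=none; bids=[#9:2@98] asks=[#4:5@102 #5:10@102 #7:2@103 #6:9@105]

Answer: 3@98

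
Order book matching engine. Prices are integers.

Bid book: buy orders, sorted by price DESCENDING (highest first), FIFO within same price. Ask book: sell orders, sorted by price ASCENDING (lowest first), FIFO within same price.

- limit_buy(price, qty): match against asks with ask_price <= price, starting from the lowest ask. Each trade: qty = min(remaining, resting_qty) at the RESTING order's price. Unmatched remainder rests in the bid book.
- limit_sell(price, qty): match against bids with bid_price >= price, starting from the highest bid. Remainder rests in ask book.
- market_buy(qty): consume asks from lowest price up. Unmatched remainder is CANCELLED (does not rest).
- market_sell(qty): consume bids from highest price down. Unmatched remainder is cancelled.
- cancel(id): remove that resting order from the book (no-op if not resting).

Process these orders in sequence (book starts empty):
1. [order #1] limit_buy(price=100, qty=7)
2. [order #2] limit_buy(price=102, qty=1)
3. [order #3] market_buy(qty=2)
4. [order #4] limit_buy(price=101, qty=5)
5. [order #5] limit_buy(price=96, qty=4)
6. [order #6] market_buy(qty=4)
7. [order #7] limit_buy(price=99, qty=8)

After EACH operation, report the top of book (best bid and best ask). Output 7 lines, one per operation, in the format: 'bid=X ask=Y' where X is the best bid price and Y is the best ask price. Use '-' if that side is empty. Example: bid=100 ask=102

Answer: bid=100 ask=-
bid=102 ask=-
bid=102 ask=-
bid=102 ask=-
bid=102 ask=-
bid=102 ask=-
bid=102 ask=-

Derivation:
After op 1 [order #1] limit_buy(price=100, qty=7): fills=none; bids=[#1:7@100] asks=[-]
After op 2 [order #2] limit_buy(price=102, qty=1): fills=none; bids=[#2:1@102 #1:7@100] asks=[-]
After op 3 [order #3] market_buy(qty=2): fills=none; bids=[#2:1@102 #1:7@100] asks=[-]
After op 4 [order #4] limit_buy(price=101, qty=5): fills=none; bids=[#2:1@102 #4:5@101 #1:7@100] asks=[-]
After op 5 [order #5] limit_buy(price=96, qty=4): fills=none; bids=[#2:1@102 #4:5@101 #1:7@100 #5:4@96] asks=[-]
After op 6 [order #6] market_buy(qty=4): fills=none; bids=[#2:1@102 #4:5@101 #1:7@100 #5:4@96] asks=[-]
After op 7 [order #7] limit_buy(price=99, qty=8): fills=none; bids=[#2:1@102 #4:5@101 #1:7@100 #7:8@99 #5:4@96] asks=[-]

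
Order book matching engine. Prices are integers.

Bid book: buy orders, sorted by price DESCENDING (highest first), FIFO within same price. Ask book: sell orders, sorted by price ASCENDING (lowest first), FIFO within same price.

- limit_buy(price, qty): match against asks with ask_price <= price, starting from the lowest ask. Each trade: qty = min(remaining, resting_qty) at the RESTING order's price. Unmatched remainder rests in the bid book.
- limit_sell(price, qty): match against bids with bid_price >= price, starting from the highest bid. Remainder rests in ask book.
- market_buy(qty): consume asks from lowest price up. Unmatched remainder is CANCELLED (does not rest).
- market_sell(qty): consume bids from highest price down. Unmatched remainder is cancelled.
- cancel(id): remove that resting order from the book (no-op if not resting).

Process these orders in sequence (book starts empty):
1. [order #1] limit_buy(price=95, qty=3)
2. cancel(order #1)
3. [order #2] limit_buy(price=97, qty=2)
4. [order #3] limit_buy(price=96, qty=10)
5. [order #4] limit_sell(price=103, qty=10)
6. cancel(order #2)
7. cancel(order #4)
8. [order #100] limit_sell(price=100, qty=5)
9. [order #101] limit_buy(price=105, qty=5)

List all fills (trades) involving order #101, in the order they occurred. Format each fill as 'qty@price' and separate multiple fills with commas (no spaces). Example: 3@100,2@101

Answer: 5@100

Derivation:
After op 1 [order #1] limit_buy(price=95, qty=3): fills=none; bids=[#1:3@95] asks=[-]
After op 2 cancel(order #1): fills=none; bids=[-] asks=[-]
After op 3 [order #2] limit_buy(price=97, qty=2): fills=none; bids=[#2:2@97] asks=[-]
After op 4 [order #3] limit_buy(price=96, qty=10): fills=none; bids=[#2:2@97 #3:10@96] asks=[-]
After op 5 [order #4] limit_sell(price=103, qty=10): fills=none; bids=[#2:2@97 #3:10@96] asks=[#4:10@103]
After op 6 cancel(order #2): fills=none; bids=[#3:10@96] asks=[#4:10@103]
After op 7 cancel(order #4): fills=none; bids=[#3:10@96] asks=[-]
After op 8 [order #100] limit_sell(price=100, qty=5): fills=none; bids=[#3:10@96] asks=[#100:5@100]
After op 9 [order #101] limit_buy(price=105, qty=5): fills=#101x#100:5@100; bids=[#3:10@96] asks=[-]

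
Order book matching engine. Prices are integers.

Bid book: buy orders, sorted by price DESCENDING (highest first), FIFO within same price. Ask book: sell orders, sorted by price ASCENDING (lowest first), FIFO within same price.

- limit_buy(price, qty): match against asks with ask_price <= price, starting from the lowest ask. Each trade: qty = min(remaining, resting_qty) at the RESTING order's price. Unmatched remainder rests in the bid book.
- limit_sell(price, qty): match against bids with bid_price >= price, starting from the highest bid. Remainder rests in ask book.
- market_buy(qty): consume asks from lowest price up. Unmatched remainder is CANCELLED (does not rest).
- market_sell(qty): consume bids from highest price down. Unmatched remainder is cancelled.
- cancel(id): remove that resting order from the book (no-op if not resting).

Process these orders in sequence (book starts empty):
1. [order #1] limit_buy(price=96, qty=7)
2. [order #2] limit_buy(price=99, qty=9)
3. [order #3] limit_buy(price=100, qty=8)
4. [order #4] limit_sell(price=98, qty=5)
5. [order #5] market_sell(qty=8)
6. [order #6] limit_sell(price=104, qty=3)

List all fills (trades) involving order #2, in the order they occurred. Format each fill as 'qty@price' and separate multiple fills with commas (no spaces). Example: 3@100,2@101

After op 1 [order #1] limit_buy(price=96, qty=7): fills=none; bids=[#1:7@96] asks=[-]
After op 2 [order #2] limit_buy(price=99, qty=9): fills=none; bids=[#2:9@99 #1:7@96] asks=[-]
After op 3 [order #3] limit_buy(price=100, qty=8): fills=none; bids=[#3:8@100 #2:9@99 #1:7@96] asks=[-]
After op 4 [order #4] limit_sell(price=98, qty=5): fills=#3x#4:5@100; bids=[#3:3@100 #2:9@99 #1:7@96] asks=[-]
After op 5 [order #5] market_sell(qty=8): fills=#3x#5:3@100 #2x#5:5@99; bids=[#2:4@99 #1:7@96] asks=[-]
After op 6 [order #6] limit_sell(price=104, qty=3): fills=none; bids=[#2:4@99 #1:7@96] asks=[#6:3@104]

Answer: 5@99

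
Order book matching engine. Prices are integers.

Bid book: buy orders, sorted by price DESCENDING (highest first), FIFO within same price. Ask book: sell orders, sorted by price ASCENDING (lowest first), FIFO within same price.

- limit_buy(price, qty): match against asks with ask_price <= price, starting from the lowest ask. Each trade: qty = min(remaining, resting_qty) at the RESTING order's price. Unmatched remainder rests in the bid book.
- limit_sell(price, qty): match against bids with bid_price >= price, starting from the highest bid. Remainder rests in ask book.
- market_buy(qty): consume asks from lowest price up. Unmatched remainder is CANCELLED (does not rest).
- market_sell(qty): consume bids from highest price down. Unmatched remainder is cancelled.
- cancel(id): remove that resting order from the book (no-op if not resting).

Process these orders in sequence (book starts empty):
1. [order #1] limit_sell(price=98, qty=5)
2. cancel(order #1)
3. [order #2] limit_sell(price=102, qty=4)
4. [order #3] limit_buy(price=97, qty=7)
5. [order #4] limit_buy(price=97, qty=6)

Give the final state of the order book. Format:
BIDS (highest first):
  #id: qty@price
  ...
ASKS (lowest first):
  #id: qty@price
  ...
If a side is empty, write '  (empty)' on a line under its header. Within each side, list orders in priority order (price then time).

Answer: BIDS (highest first):
  #3: 7@97
  #4: 6@97
ASKS (lowest first):
  #2: 4@102

Derivation:
After op 1 [order #1] limit_sell(price=98, qty=5): fills=none; bids=[-] asks=[#1:5@98]
After op 2 cancel(order #1): fills=none; bids=[-] asks=[-]
After op 3 [order #2] limit_sell(price=102, qty=4): fills=none; bids=[-] asks=[#2:4@102]
After op 4 [order #3] limit_buy(price=97, qty=7): fills=none; bids=[#3:7@97] asks=[#2:4@102]
After op 5 [order #4] limit_buy(price=97, qty=6): fills=none; bids=[#3:7@97 #4:6@97] asks=[#2:4@102]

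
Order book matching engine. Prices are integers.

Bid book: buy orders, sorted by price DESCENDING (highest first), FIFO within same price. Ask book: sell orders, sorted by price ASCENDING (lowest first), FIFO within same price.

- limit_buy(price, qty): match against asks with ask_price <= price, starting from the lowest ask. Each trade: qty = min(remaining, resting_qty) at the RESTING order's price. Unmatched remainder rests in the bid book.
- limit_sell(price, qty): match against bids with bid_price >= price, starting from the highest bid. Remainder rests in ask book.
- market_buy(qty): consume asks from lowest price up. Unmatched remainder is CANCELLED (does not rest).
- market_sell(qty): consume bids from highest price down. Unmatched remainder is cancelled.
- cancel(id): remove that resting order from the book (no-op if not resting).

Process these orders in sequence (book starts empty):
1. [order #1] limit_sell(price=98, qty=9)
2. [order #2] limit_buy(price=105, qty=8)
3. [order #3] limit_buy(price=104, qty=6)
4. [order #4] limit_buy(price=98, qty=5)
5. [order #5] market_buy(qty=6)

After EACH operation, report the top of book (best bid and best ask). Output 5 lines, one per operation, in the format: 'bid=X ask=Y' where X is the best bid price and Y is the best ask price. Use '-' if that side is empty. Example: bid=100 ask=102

Answer: bid=- ask=98
bid=- ask=98
bid=104 ask=-
bid=104 ask=-
bid=104 ask=-

Derivation:
After op 1 [order #1] limit_sell(price=98, qty=9): fills=none; bids=[-] asks=[#1:9@98]
After op 2 [order #2] limit_buy(price=105, qty=8): fills=#2x#1:8@98; bids=[-] asks=[#1:1@98]
After op 3 [order #3] limit_buy(price=104, qty=6): fills=#3x#1:1@98; bids=[#3:5@104] asks=[-]
After op 4 [order #4] limit_buy(price=98, qty=5): fills=none; bids=[#3:5@104 #4:5@98] asks=[-]
After op 5 [order #5] market_buy(qty=6): fills=none; bids=[#3:5@104 #4:5@98] asks=[-]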